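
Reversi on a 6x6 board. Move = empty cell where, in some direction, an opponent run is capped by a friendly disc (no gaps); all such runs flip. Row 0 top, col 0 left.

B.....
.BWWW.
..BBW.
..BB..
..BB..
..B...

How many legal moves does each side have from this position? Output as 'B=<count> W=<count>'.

-- B to move --
(0,1): flips 1 -> legal
(0,2): flips 1 -> legal
(0,3): flips 1 -> legal
(0,4): flips 1 -> legal
(0,5): flips 1 -> legal
(1,5): flips 4 -> legal
(2,1): no bracket -> illegal
(2,5): flips 1 -> legal
(3,4): no bracket -> illegal
(3,5): no bracket -> illegal
B mobility = 7
-- W to move --
(0,1): no bracket -> illegal
(0,2): no bracket -> illegal
(1,0): flips 1 -> legal
(2,0): no bracket -> illegal
(2,1): flips 2 -> legal
(3,1): flips 1 -> legal
(3,4): flips 1 -> legal
(4,1): flips 2 -> legal
(4,4): no bracket -> illegal
(5,1): flips 2 -> legal
(5,3): flips 3 -> legal
(5,4): no bracket -> illegal
W mobility = 7

Answer: B=7 W=7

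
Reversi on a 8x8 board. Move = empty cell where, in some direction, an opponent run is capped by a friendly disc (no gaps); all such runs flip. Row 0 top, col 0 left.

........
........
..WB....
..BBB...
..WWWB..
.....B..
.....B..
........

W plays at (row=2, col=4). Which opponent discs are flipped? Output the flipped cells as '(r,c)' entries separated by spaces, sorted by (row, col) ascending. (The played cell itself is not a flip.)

Answer: (2,3) (3,3) (3,4)

Derivation:
Dir NW: first cell '.' (not opp) -> no flip
Dir N: first cell '.' (not opp) -> no flip
Dir NE: first cell '.' (not opp) -> no flip
Dir W: opp run (2,3) capped by W -> flip
Dir E: first cell '.' (not opp) -> no flip
Dir SW: opp run (3,3) capped by W -> flip
Dir S: opp run (3,4) capped by W -> flip
Dir SE: first cell '.' (not opp) -> no flip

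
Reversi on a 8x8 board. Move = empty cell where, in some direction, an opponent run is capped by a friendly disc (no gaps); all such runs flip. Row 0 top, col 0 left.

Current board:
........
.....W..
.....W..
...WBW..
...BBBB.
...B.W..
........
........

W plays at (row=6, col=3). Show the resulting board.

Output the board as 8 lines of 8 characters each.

Place W at (6,3); scan 8 dirs for brackets.
Dir NW: first cell '.' (not opp) -> no flip
Dir N: opp run (5,3) (4,3) capped by W -> flip
Dir NE: first cell '.' (not opp) -> no flip
Dir W: first cell '.' (not opp) -> no flip
Dir E: first cell '.' (not opp) -> no flip
Dir SW: first cell '.' (not opp) -> no flip
Dir S: first cell '.' (not opp) -> no flip
Dir SE: first cell '.' (not opp) -> no flip
All flips: (4,3) (5,3)

Answer: ........
.....W..
.....W..
...WBW..
...WBBB.
...W.W..
...W....
........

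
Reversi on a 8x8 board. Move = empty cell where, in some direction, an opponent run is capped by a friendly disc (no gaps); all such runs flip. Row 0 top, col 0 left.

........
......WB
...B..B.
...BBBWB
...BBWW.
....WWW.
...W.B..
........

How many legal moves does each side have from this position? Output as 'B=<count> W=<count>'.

Answer: B=7 W=9

Derivation:
-- B to move --
(0,5): no bracket -> illegal
(0,6): flips 1 -> legal
(0,7): no bracket -> illegal
(1,5): flips 1 -> legal
(2,5): no bracket -> illegal
(2,7): no bracket -> illegal
(4,7): flips 3 -> legal
(5,2): no bracket -> illegal
(5,3): no bracket -> illegal
(5,7): flips 1 -> legal
(6,2): no bracket -> illegal
(6,4): flips 3 -> legal
(6,6): flips 4 -> legal
(6,7): flips 2 -> legal
(7,2): no bracket -> illegal
(7,3): no bracket -> illegal
(7,4): no bracket -> illegal
B mobility = 7
-- W to move --
(0,6): no bracket -> illegal
(0,7): no bracket -> illegal
(1,2): flips 2 -> legal
(1,3): no bracket -> illegal
(1,4): no bracket -> illegal
(1,5): no bracket -> illegal
(2,2): flips 2 -> legal
(2,4): flips 3 -> legal
(2,5): flips 1 -> legal
(2,7): no bracket -> illegal
(3,2): flips 4 -> legal
(4,2): flips 2 -> legal
(4,7): no bracket -> illegal
(5,2): no bracket -> illegal
(5,3): no bracket -> illegal
(6,4): no bracket -> illegal
(6,6): no bracket -> illegal
(7,4): flips 1 -> legal
(7,5): flips 1 -> legal
(7,6): flips 1 -> legal
W mobility = 9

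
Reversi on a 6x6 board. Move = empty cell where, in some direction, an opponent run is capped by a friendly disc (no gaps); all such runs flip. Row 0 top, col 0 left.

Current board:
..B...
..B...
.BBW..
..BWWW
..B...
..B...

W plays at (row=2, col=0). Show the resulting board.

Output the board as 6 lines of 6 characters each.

Answer: ..B...
..B...
WWWW..
..BWWW
..B...
..B...

Derivation:
Place W at (2,0); scan 8 dirs for brackets.
Dir NW: edge -> no flip
Dir N: first cell '.' (not opp) -> no flip
Dir NE: first cell '.' (not opp) -> no flip
Dir W: edge -> no flip
Dir E: opp run (2,1) (2,2) capped by W -> flip
Dir SW: edge -> no flip
Dir S: first cell '.' (not opp) -> no flip
Dir SE: first cell '.' (not opp) -> no flip
All flips: (2,1) (2,2)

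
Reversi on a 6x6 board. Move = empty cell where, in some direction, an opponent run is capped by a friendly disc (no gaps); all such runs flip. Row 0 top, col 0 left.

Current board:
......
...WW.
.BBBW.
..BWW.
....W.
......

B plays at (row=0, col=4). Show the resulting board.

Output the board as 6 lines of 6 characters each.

Place B at (0,4); scan 8 dirs for brackets.
Dir NW: edge -> no flip
Dir N: edge -> no flip
Dir NE: edge -> no flip
Dir W: first cell '.' (not opp) -> no flip
Dir E: first cell '.' (not opp) -> no flip
Dir SW: opp run (1,3) capped by B -> flip
Dir S: opp run (1,4) (2,4) (3,4) (4,4), next='.' -> no flip
Dir SE: first cell '.' (not opp) -> no flip
All flips: (1,3)

Answer: ....B.
...BW.
.BBBW.
..BWW.
....W.
......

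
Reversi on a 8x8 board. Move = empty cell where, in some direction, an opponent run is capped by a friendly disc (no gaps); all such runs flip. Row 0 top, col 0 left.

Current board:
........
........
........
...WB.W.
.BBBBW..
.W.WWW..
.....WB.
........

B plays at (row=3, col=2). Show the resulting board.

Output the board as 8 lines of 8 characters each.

Place B at (3,2); scan 8 dirs for brackets.
Dir NW: first cell '.' (not opp) -> no flip
Dir N: first cell '.' (not opp) -> no flip
Dir NE: first cell '.' (not opp) -> no flip
Dir W: first cell '.' (not opp) -> no flip
Dir E: opp run (3,3) capped by B -> flip
Dir SW: first cell 'B' (not opp) -> no flip
Dir S: first cell 'B' (not opp) -> no flip
Dir SE: first cell 'B' (not opp) -> no flip
All flips: (3,3)

Answer: ........
........
........
..BBB.W.
.BBBBW..
.W.WWW..
.....WB.
........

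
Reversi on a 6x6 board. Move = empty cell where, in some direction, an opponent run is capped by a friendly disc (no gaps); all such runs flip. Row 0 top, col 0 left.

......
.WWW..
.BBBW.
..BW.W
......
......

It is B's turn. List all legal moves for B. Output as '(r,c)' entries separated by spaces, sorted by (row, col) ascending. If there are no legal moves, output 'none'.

(0,0): flips 1 -> legal
(0,1): flips 2 -> legal
(0,2): flips 1 -> legal
(0,3): flips 2 -> legal
(0,4): flips 1 -> legal
(1,0): no bracket -> illegal
(1,4): no bracket -> illegal
(1,5): no bracket -> illegal
(2,0): no bracket -> illegal
(2,5): flips 1 -> legal
(3,4): flips 1 -> legal
(4,2): no bracket -> illegal
(4,3): flips 1 -> legal
(4,4): flips 1 -> legal
(4,5): no bracket -> illegal

Answer: (0,0) (0,1) (0,2) (0,3) (0,4) (2,5) (3,4) (4,3) (4,4)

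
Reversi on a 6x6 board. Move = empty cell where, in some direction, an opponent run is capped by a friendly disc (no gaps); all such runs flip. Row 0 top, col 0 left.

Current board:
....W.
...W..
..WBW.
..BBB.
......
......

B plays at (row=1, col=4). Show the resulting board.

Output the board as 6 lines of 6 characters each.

Place B at (1,4); scan 8 dirs for brackets.
Dir NW: first cell '.' (not opp) -> no flip
Dir N: opp run (0,4), next=edge -> no flip
Dir NE: first cell '.' (not opp) -> no flip
Dir W: opp run (1,3), next='.' -> no flip
Dir E: first cell '.' (not opp) -> no flip
Dir SW: first cell 'B' (not opp) -> no flip
Dir S: opp run (2,4) capped by B -> flip
Dir SE: first cell '.' (not opp) -> no flip
All flips: (2,4)

Answer: ....W.
...WB.
..WBB.
..BBB.
......
......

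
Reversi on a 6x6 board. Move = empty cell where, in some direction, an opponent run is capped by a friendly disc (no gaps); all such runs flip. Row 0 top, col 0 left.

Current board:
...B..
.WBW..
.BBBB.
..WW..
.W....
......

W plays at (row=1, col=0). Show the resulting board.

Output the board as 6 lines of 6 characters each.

Answer: ...B..
WWBW..
.WBBB.
..WW..
.W....
......

Derivation:
Place W at (1,0); scan 8 dirs for brackets.
Dir NW: edge -> no flip
Dir N: first cell '.' (not opp) -> no flip
Dir NE: first cell '.' (not opp) -> no flip
Dir W: edge -> no flip
Dir E: first cell 'W' (not opp) -> no flip
Dir SW: edge -> no flip
Dir S: first cell '.' (not opp) -> no flip
Dir SE: opp run (2,1) capped by W -> flip
All flips: (2,1)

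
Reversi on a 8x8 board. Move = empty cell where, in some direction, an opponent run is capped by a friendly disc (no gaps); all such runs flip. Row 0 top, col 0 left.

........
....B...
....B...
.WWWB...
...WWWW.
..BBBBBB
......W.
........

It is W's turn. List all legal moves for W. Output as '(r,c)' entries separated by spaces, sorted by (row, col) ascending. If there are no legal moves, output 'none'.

(0,3): no bracket -> illegal
(0,4): flips 3 -> legal
(0,5): no bracket -> illegal
(1,3): no bracket -> illegal
(1,5): flips 1 -> legal
(2,3): flips 1 -> legal
(2,5): flips 1 -> legal
(3,5): flips 1 -> legal
(4,1): no bracket -> illegal
(4,2): no bracket -> illegal
(4,7): no bracket -> illegal
(5,1): no bracket -> illegal
(6,1): flips 1 -> legal
(6,2): flips 1 -> legal
(6,3): flips 2 -> legal
(6,4): flips 2 -> legal
(6,5): flips 2 -> legal
(6,7): flips 1 -> legal

Answer: (0,4) (1,5) (2,3) (2,5) (3,5) (6,1) (6,2) (6,3) (6,4) (6,5) (6,7)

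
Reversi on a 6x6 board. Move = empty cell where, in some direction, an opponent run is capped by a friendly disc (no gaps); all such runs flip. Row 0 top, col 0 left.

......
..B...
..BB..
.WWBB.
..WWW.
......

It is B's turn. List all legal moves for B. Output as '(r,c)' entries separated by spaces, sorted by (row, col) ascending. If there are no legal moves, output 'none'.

(2,0): no bracket -> illegal
(2,1): no bracket -> illegal
(3,0): flips 2 -> legal
(3,5): no bracket -> illegal
(4,0): flips 1 -> legal
(4,1): flips 1 -> legal
(4,5): no bracket -> illegal
(5,1): flips 1 -> legal
(5,2): flips 3 -> legal
(5,3): flips 1 -> legal
(5,4): flips 1 -> legal
(5,5): flips 1 -> legal

Answer: (3,0) (4,0) (4,1) (5,1) (5,2) (5,3) (5,4) (5,5)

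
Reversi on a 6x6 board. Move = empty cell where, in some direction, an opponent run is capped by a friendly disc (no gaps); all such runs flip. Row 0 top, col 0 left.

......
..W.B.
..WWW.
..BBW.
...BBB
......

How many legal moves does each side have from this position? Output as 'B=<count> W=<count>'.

Answer: B=7 W=9

Derivation:
-- B to move --
(0,1): flips 3 -> legal
(0,2): flips 2 -> legal
(0,3): no bracket -> illegal
(1,1): flips 1 -> legal
(1,3): flips 1 -> legal
(1,5): flips 1 -> legal
(2,1): no bracket -> illegal
(2,5): flips 1 -> legal
(3,1): no bracket -> illegal
(3,5): flips 1 -> legal
B mobility = 7
-- W to move --
(0,3): no bracket -> illegal
(0,4): flips 1 -> legal
(0,5): flips 1 -> legal
(1,3): no bracket -> illegal
(1,5): no bracket -> illegal
(2,1): no bracket -> illegal
(2,5): no bracket -> illegal
(3,1): flips 2 -> legal
(3,5): no bracket -> illegal
(4,1): flips 1 -> legal
(4,2): flips 2 -> legal
(5,2): flips 1 -> legal
(5,3): flips 2 -> legal
(5,4): flips 1 -> legal
(5,5): flips 2 -> legal
W mobility = 9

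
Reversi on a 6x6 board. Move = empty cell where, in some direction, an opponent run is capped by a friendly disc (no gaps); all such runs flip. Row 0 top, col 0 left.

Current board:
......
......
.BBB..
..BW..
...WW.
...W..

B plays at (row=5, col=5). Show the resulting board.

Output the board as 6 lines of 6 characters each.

Answer: ......
......
.BBB..
..BB..
...WB.
...W.B

Derivation:
Place B at (5,5); scan 8 dirs for brackets.
Dir NW: opp run (4,4) (3,3) capped by B -> flip
Dir N: first cell '.' (not opp) -> no flip
Dir NE: edge -> no flip
Dir W: first cell '.' (not opp) -> no flip
Dir E: edge -> no flip
Dir SW: edge -> no flip
Dir S: edge -> no flip
Dir SE: edge -> no flip
All flips: (3,3) (4,4)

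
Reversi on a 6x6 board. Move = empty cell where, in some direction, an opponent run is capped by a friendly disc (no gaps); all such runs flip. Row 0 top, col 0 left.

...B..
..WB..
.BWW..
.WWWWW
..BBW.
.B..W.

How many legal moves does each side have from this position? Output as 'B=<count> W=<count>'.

-- B to move --
(0,1): no bracket -> illegal
(0,2): flips 3 -> legal
(1,1): flips 1 -> legal
(1,4): no bracket -> illegal
(2,0): flips 1 -> legal
(2,4): flips 3 -> legal
(2,5): flips 1 -> legal
(3,0): no bracket -> illegal
(4,0): flips 2 -> legal
(4,1): flips 1 -> legal
(4,5): flips 1 -> legal
(5,3): no bracket -> illegal
(5,5): no bracket -> illegal
B mobility = 8
-- W to move --
(0,2): no bracket -> illegal
(0,4): flips 1 -> legal
(1,0): flips 1 -> legal
(1,1): flips 1 -> legal
(1,4): flips 1 -> legal
(2,0): flips 1 -> legal
(2,4): no bracket -> illegal
(3,0): flips 1 -> legal
(4,0): no bracket -> illegal
(4,1): flips 2 -> legal
(5,0): no bracket -> illegal
(5,2): flips 2 -> legal
(5,3): flips 2 -> legal
W mobility = 9

Answer: B=8 W=9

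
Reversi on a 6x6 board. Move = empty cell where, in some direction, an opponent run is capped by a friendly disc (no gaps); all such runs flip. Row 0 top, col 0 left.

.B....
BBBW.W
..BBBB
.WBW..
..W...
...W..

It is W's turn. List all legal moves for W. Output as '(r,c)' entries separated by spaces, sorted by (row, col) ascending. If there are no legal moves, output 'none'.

Answer: (0,0) (0,2) (3,5)

Derivation:
(0,0): flips 2 -> legal
(0,2): flips 3 -> legal
(0,3): no bracket -> illegal
(1,4): no bracket -> illegal
(2,0): no bracket -> illegal
(2,1): no bracket -> illegal
(3,4): no bracket -> illegal
(3,5): flips 2 -> legal
(4,1): no bracket -> illegal
(4,3): no bracket -> illegal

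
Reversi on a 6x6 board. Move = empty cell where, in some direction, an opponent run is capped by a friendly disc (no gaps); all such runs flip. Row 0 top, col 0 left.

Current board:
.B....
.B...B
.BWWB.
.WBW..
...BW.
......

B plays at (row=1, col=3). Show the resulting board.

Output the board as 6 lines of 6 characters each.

Answer: .B....
.B.B.B
.BWBB.
.WBB..
...BW.
......

Derivation:
Place B at (1,3); scan 8 dirs for brackets.
Dir NW: first cell '.' (not opp) -> no flip
Dir N: first cell '.' (not opp) -> no flip
Dir NE: first cell '.' (not opp) -> no flip
Dir W: first cell '.' (not opp) -> no flip
Dir E: first cell '.' (not opp) -> no flip
Dir SW: opp run (2,2) (3,1), next='.' -> no flip
Dir S: opp run (2,3) (3,3) capped by B -> flip
Dir SE: first cell 'B' (not opp) -> no flip
All flips: (2,3) (3,3)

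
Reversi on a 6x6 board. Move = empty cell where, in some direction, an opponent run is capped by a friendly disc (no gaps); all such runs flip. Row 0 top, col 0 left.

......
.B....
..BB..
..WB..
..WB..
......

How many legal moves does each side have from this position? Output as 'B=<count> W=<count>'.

-- B to move --
(2,1): flips 1 -> legal
(3,1): flips 1 -> legal
(4,1): flips 2 -> legal
(5,1): flips 1 -> legal
(5,2): flips 2 -> legal
(5,3): no bracket -> illegal
B mobility = 5
-- W to move --
(0,0): no bracket -> illegal
(0,1): no bracket -> illegal
(0,2): no bracket -> illegal
(1,0): no bracket -> illegal
(1,2): flips 1 -> legal
(1,3): no bracket -> illegal
(1,4): flips 1 -> legal
(2,0): no bracket -> illegal
(2,1): no bracket -> illegal
(2,4): flips 1 -> legal
(3,1): no bracket -> illegal
(3,4): flips 1 -> legal
(4,4): flips 1 -> legal
(5,2): no bracket -> illegal
(5,3): no bracket -> illegal
(5,4): flips 1 -> legal
W mobility = 6

Answer: B=5 W=6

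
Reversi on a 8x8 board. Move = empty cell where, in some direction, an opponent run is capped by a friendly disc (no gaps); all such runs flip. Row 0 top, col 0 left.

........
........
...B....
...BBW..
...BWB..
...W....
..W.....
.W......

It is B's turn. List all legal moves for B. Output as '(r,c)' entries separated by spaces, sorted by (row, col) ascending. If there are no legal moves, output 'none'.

(2,4): no bracket -> illegal
(2,5): flips 1 -> legal
(2,6): no bracket -> illegal
(3,6): flips 1 -> legal
(4,2): no bracket -> illegal
(4,6): no bracket -> illegal
(5,1): no bracket -> illegal
(5,2): no bracket -> illegal
(5,4): flips 1 -> legal
(5,5): flips 1 -> legal
(6,0): no bracket -> illegal
(6,1): no bracket -> illegal
(6,3): flips 1 -> legal
(6,4): no bracket -> illegal
(7,0): no bracket -> illegal
(7,2): no bracket -> illegal
(7,3): no bracket -> illegal

Answer: (2,5) (3,6) (5,4) (5,5) (6,3)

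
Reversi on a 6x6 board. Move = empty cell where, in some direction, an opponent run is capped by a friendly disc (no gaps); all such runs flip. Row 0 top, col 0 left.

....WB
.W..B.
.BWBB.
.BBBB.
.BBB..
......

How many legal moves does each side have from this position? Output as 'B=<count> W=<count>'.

Answer: B=5 W=6

Derivation:
-- B to move --
(0,0): flips 2 -> legal
(0,1): flips 1 -> legal
(0,2): no bracket -> illegal
(0,3): flips 1 -> legal
(1,0): no bracket -> illegal
(1,2): flips 1 -> legal
(1,3): flips 1 -> legal
(1,5): no bracket -> illegal
(2,0): no bracket -> illegal
B mobility = 5
-- W to move --
(0,3): no bracket -> illegal
(1,0): no bracket -> illegal
(1,2): no bracket -> illegal
(1,3): no bracket -> illegal
(1,5): no bracket -> illegal
(2,0): flips 1 -> legal
(2,5): flips 2 -> legal
(3,0): no bracket -> illegal
(3,5): no bracket -> illegal
(4,0): flips 1 -> legal
(4,4): flips 4 -> legal
(4,5): no bracket -> illegal
(5,0): no bracket -> illegal
(5,1): flips 3 -> legal
(5,2): flips 2 -> legal
(5,3): no bracket -> illegal
(5,4): no bracket -> illegal
W mobility = 6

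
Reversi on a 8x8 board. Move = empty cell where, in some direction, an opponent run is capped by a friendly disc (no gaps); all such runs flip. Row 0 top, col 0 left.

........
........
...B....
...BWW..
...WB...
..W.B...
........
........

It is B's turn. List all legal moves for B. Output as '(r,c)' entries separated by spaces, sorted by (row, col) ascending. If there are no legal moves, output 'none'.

(2,4): flips 1 -> legal
(2,5): no bracket -> illegal
(2,6): flips 1 -> legal
(3,2): flips 1 -> legal
(3,6): flips 2 -> legal
(4,1): no bracket -> illegal
(4,2): flips 1 -> legal
(4,5): flips 1 -> legal
(4,6): no bracket -> illegal
(5,1): no bracket -> illegal
(5,3): flips 1 -> legal
(6,1): no bracket -> illegal
(6,2): no bracket -> illegal
(6,3): no bracket -> illegal

Answer: (2,4) (2,6) (3,2) (3,6) (4,2) (4,5) (5,3)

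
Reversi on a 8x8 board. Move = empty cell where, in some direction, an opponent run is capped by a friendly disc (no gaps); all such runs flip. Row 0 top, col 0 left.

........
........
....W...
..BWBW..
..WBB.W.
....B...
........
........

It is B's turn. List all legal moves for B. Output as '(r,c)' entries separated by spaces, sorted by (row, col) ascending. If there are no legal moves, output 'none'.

Answer: (1,4) (2,2) (2,3) (2,6) (3,6) (4,1) (5,2)

Derivation:
(1,3): no bracket -> illegal
(1,4): flips 1 -> legal
(1,5): no bracket -> illegal
(2,2): flips 1 -> legal
(2,3): flips 1 -> legal
(2,5): no bracket -> illegal
(2,6): flips 1 -> legal
(3,1): no bracket -> illegal
(3,6): flips 1 -> legal
(3,7): no bracket -> illegal
(4,1): flips 1 -> legal
(4,5): no bracket -> illegal
(4,7): no bracket -> illegal
(5,1): no bracket -> illegal
(5,2): flips 1 -> legal
(5,3): no bracket -> illegal
(5,5): no bracket -> illegal
(5,6): no bracket -> illegal
(5,7): no bracket -> illegal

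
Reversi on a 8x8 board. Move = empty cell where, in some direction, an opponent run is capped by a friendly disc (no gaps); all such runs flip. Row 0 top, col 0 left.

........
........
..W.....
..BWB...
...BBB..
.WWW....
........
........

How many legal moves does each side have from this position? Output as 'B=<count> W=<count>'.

Answer: B=6 W=5

Derivation:
-- B to move --
(1,1): flips 2 -> legal
(1,2): flips 1 -> legal
(1,3): no bracket -> illegal
(2,1): no bracket -> illegal
(2,3): flips 1 -> legal
(2,4): no bracket -> illegal
(3,1): no bracket -> illegal
(4,0): no bracket -> illegal
(4,1): no bracket -> illegal
(4,2): no bracket -> illegal
(5,0): no bracket -> illegal
(5,4): no bracket -> illegal
(6,0): no bracket -> illegal
(6,1): flips 1 -> legal
(6,2): flips 1 -> legal
(6,3): flips 1 -> legal
(6,4): no bracket -> illegal
B mobility = 6
-- W to move --
(2,1): no bracket -> illegal
(2,3): no bracket -> illegal
(2,4): no bracket -> illegal
(2,5): flips 2 -> legal
(3,1): flips 1 -> legal
(3,5): flips 2 -> legal
(3,6): no bracket -> illegal
(4,1): no bracket -> illegal
(4,2): flips 1 -> legal
(4,6): no bracket -> illegal
(5,4): no bracket -> illegal
(5,5): flips 1 -> legal
(5,6): no bracket -> illegal
W mobility = 5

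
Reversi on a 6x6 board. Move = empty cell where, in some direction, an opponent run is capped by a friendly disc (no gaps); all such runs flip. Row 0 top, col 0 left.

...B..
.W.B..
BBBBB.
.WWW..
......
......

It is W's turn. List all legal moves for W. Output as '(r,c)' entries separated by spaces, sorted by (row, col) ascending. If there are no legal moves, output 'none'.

Answer: (0,4) (1,0) (1,2) (1,4) (1,5)

Derivation:
(0,2): no bracket -> illegal
(0,4): flips 2 -> legal
(1,0): flips 1 -> legal
(1,2): flips 1 -> legal
(1,4): flips 1 -> legal
(1,5): flips 1 -> legal
(2,5): no bracket -> illegal
(3,0): no bracket -> illegal
(3,4): no bracket -> illegal
(3,5): no bracket -> illegal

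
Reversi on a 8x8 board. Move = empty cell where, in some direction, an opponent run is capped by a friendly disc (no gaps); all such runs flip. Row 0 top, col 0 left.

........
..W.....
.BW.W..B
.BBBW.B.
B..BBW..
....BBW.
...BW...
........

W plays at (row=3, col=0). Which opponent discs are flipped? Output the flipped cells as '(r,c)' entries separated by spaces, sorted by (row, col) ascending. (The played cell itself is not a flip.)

Dir NW: edge -> no flip
Dir N: first cell '.' (not opp) -> no flip
Dir NE: opp run (2,1) capped by W -> flip
Dir W: edge -> no flip
Dir E: opp run (3,1) (3,2) (3,3) capped by W -> flip
Dir SW: edge -> no flip
Dir S: opp run (4,0), next='.' -> no flip
Dir SE: first cell '.' (not opp) -> no flip

Answer: (2,1) (3,1) (3,2) (3,3)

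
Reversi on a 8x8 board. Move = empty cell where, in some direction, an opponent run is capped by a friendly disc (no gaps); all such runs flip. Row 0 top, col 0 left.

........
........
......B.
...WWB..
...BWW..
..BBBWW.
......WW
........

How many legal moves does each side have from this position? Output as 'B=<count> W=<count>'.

Answer: B=8 W=9

Derivation:
-- B to move --
(2,2): no bracket -> illegal
(2,3): flips 1 -> legal
(2,4): flips 2 -> legal
(2,5): flips 1 -> legal
(3,2): flips 2 -> legal
(3,6): flips 1 -> legal
(4,2): no bracket -> illegal
(4,6): flips 2 -> legal
(4,7): no bracket -> illegal
(5,7): flips 2 -> legal
(6,4): no bracket -> illegal
(6,5): flips 2 -> legal
(7,5): no bracket -> illegal
(7,6): no bracket -> illegal
(7,7): no bracket -> illegal
B mobility = 8
-- W to move --
(1,5): no bracket -> illegal
(1,6): no bracket -> illegal
(1,7): flips 2 -> legal
(2,4): no bracket -> illegal
(2,5): flips 1 -> legal
(2,7): no bracket -> illegal
(3,2): no bracket -> illegal
(3,6): flips 1 -> legal
(3,7): no bracket -> illegal
(4,1): no bracket -> illegal
(4,2): flips 1 -> legal
(4,6): no bracket -> illegal
(5,1): flips 3 -> legal
(6,1): flips 2 -> legal
(6,2): flips 1 -> legal
(6,3): flips 3 -> legal
(6,4): flips 1 -> legal
(6,5): no bracket -> illegal
W mobility = 9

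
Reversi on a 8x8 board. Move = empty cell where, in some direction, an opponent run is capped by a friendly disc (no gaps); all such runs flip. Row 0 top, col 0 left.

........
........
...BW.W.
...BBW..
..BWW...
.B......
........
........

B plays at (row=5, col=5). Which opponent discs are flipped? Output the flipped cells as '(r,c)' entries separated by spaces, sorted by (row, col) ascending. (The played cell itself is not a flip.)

Answer: (4,4)

Derivation:
Dir NW: opp run (4,4) capped by B -> flip
Dir N: first cell '.' (not opp) -> no flip
Dir NE: first cell '.' (not opp) -> no flip
Dir W: first cell '.' (not opp) -> no flip
Dir E: first cell '.' (not opp) -> no flip
Dir SW: first cell '.' (not opp) -> no flip
Dir S: first cell '.' (not opp) -> no flip
Dir SE: first cell '.' (not opp) -> no flip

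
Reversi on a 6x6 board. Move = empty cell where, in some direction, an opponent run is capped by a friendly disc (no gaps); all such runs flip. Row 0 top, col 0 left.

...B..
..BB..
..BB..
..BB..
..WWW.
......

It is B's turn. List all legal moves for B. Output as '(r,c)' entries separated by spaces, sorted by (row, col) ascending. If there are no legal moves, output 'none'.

Answer: (5,1) (5,2) (5,3) (5,4) (5,5)

Derivation:
(3,1): no bracket -> illegal
(3,4): no bracket -> illegal
(3,5): no bracket -> illegal
(4,1): no bracket -> illegal
(4,5): no bracket -> illegal
(5,1): flips 1 -> legal
(5,2): flips 1 -> legal
(5,3): flips 1 -> legal
(5,4): flips 1 -> legal
(5,5): flips 1 -> legal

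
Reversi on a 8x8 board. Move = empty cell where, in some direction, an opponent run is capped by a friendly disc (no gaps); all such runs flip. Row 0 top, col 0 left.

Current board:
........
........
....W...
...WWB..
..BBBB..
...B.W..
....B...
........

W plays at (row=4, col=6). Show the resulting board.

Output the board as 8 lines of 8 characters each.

Place W at (4,6); scan 8 dirs for brackets.
Dir NW: opp run (3,5) capped by W -> flip
Dir N: first cell '.' (not opp) -> no flip
Dir NE: first cell '.' (not opp) -> no flip
Dir W: opp run (4,5) (4,4) (4,3) (4,2), next='.' -> no flip
Dir E: first cell '.' (not opp) -> no flip
Dir SW: first cell 'W' (not opp) -> no flip
Dir S: first cell '.' (not opp) -> no flip
Dir SE: first cell '.' (not opp) -> no flip
All flips: (3,5)

Answer: ........
........
....W...
...WWW..
..BBBBW.
...B.W..
....B...
........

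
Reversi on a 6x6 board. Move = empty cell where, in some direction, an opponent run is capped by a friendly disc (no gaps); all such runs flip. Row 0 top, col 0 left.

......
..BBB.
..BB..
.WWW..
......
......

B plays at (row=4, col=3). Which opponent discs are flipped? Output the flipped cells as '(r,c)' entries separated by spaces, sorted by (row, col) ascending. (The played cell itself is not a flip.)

Answer: (3,3)

Derivation:
Dir NW: opp run (3,2), next='.' -> no flip
Dir N: opp run (3,3) capped by B -> flip
Dir NE: first cell '.' (not opp) -> no flip
Dir W: first cell '.' (not opp) -> no flip
Dir E: first cell '.' (not opp) -> no flip
Dir SW: first cell '.' (not opp) -> no flip
Dir S: first cell '.' (not opp) -> no flip
Dir SE: first cell '.' (not opp) -> no flip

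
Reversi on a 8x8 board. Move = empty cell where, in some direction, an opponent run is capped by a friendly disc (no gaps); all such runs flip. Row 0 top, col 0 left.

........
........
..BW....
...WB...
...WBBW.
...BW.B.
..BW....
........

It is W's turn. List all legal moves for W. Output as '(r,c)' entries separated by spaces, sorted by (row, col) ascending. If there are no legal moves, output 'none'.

Answer: (1,1) (2,1) (2,4) (2,5) (3,5) (3,6) (5,2) (5,5) (6,1) (6,6) (6,7)

Derivation:
(1,1): flips 1 -> legal
(1,2): no bracket -> illegal
(1,3): no bracket -> illegal
(2,1): flips 1 -> legal
(2,4): flips 2 -> legal
(2,5): flips 1 -> legal
(3,1): no bracket -> illegal
(3,2): no bracket -> illegal
(3,5): flips 1 -> legal
(3,6): flips 1 -> legal
(4,2): no bracket -> illegal
(4,7): no bracket -> illegal
(5,1): no bracket -> illegal
(5,2): flips 1 -> legal
(5,5): flips 1 -> legal
(5,7): no bracket -> illegal
(6,1): flips 1 -> legal
(6,4): no bracket -> illegal
(6,5): no bracket -> illegal
(6,6): flips 1 -> legal
(6,7): flips 3 -> legal
(7,1): no bracket -> illegal
(7,2): no bracket -> illegal
(7,3): no bracket -> illegal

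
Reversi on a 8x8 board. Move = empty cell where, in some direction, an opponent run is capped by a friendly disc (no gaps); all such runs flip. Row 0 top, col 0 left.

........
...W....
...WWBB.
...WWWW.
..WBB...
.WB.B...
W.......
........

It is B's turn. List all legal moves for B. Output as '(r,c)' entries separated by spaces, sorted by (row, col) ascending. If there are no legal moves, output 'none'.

(0,2): no bracket -> illegal
(0,3): flips 3 -> legal
(0,4): no bracket -> illegal
(1,2): no bracket -> illegal
(1,4): flips 2 -> legal
(1,5): no bracket -> illegal
(2,2): flips 3 -> legal
(2,7): no bracket -> illegal
(3,1): no bracket -> illegal
(3,2): flips 1 -> legal
(3,7): no bracket -> illegal
(4,0): no bracket -> illegal
(4,1): flips 1 -> legal
(4,5): flips 1 -> legal
(4,6): flips 1 -> legal
(4,7): flips 1 -> legal
(5,0): flips 1 -> legal
(5,3): no bracket -> illegal
(6,1): no bracket -> illegal
(6,2): no bracket -> illegal
(7,0): no bracket -> illegal
(7,1): no bracket -> illegal

Answer: (0,3) (1,4) (2,2) (3,2) (4,1) (4,5) (4,6) (4,7) (5,0)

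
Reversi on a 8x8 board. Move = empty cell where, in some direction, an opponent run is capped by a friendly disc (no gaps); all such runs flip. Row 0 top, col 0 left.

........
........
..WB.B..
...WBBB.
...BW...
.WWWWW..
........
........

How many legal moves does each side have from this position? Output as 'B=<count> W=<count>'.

-- B to move --
(1,1): no bracket -> illegal
(1,2): no bracket -> illegal
(1,3): no bracket -> illegal
(2,1): flips 1 -> legal
(2,4): no bracket -> illegal
(3,1): no bracket -> illegal
(3,2): flips 1 -> legal
(4,0): no bracket -> illegal
(4,1): no bracket -> illegal
(4,2): no bracket -> illegal
(4,5): flips 1 -> legal
(4,6): no bracket -> illegal
(5,0): no bracket -> illegal
(5,6): no bracket -> illegal
(6,0): no bracket -> illegal
(6,1): flips 1 -> legal
(6,2): flips 2 -> legal
(6,3): flips 1 -> legal
(6,4): flips 2 -> legal
(6,5): flips 1 -> legal
(6,6): no bracket -> illegal
B mobility = 8
-- W to move --
(1,2): no bracket -> illegal
(1,3): flips 1 -> legal
(1,4): no bracket -> illegal
(1,5): no bracket -> illegal
(1,6): flips 3 -> legal
(2,4): flips 2 -> legal
(2,6): flips 1 -> legal
(2,7): no bracket -> illegal
(3,2): flips 1 -> legal
(3,7): flips 3 -> legal
(4,2): flips 1 -> legal
(4,5): no bracket -> illegal
(4,6): no bracket -> illegal
(4,7): no bracket -> illegal
W mobility = 7

Answer: B=8 W=7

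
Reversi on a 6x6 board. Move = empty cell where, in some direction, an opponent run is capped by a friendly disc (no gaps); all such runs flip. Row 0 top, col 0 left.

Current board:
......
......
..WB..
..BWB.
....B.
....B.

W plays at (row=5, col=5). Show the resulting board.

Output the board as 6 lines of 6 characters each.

Place W at (5,5); scan 8 dirs for brackets.
Dir NW: opp run (4,4) capped by W -> flip
Dir N: first cell '.' (not opp) -> no flip
Dir NE: edge -> no flip
Dir W: opp run (5,4), next='.' -> no flip
Dir E: edge -> no flip
Dir SW: edge -> no flip
Dir S: edge -> no flip
Dir SE: edge -> no flip
All flips: (4,4)

Answer: ......
......
..WB..
..BWB.
....W.
....BW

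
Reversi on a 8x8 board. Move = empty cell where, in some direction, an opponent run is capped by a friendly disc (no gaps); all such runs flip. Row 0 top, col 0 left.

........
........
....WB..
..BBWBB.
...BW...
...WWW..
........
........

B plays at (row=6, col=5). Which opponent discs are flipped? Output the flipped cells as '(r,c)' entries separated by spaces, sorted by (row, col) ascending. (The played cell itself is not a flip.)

Dir NW: opp run (5,4) capped by B -> flip
Dir N: opp run (5,5), next='.' -> no flip
Dir NE: first cell '.' (not opp) -> no flip
Dir W: first cell '.' (not opp) -> no flip
Dir E: first cell '.' (not opp) -> no flip
Dir SW: first cell '.' (not opp) -> no flip
Dir S: first cell '.' (not opp) -> no flip
Dir SE: first cell '.' (not opp) -> no flip

Answer: (5,4)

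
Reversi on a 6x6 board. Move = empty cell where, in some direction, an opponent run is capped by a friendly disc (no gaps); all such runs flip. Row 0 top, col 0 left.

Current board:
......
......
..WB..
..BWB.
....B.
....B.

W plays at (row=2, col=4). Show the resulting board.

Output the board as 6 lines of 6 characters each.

Place W at (2,4); scan 8 dirs for brackets.
Dir NW: first cell '.' (not opp) -> no flip
Dir N: first cell '.' (not opp) -> no flip
Dir NE: first cell '.' (not opp) -> no flip
Dir W: opp run (2,3) capped by W -> flip
Dir E: first cell '.' (not opp) -> no flip
Dir SW: first cell 'W' (not opp) -> no flip
Dir S: opp run (3,4) (4,4) (5,4), next=edge -> no flip
Dir SE: first cell '.' (not opp) -> no flip
All flips: (2,3)

Answer: ......
......
..WWW.
..BWB.
....B.
....B.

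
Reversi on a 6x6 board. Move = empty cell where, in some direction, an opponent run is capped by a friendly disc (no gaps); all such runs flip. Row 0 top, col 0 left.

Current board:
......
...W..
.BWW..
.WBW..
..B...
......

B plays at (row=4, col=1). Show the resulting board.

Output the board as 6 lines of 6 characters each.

Answer: ......
...W..
.BWW..
.BBW..
.BB...
......

Derivation:
Place B at (4,1); scan 8 dirs for brackets.
Dir NW: first cell '.' (not opp) -> no flip
Dir N: opp run (3,1) capped by B -> flip
Dir NE: first cell 'B' (not opp) -> no flip
Dir W: first cell '.' (not opp) -> no flip
Dir E: first cell 'B' (not opp) -> no flip
Dir SW: first cell '.' (not opp) -> no flip
Dir S: first cell '.' (not opp) -> no flip
Dir SE: first cell '.' (not opp) -> no flip
All flips: (3,1)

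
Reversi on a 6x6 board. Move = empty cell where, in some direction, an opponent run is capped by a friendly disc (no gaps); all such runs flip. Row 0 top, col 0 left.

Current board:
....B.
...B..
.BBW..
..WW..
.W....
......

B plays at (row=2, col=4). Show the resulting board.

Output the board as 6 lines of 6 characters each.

Answer: ....B.
...B..
.BBBB.
..WW..
.W....
......

Derivation:
Place B at (2,4); scan 8 dirs for brackets.
Dir NW: first cell 'B' (not opp) -> no flip
Dir N: first cell '.' (not opp) -> no flip
Dir NE: first cell '.' (not opp) -> no flip
Dir W: opp run (2,3) capped by B -> flip
Dir E: first cell '.' (not opp) -> no flip
Dir SW: opp run (3,3), next='.' -> no flip
Dir S: first cell '.' (not opp) -> no flip
Dir SE: first cell '.' (not opp) -> no flip
All flips: (2,3)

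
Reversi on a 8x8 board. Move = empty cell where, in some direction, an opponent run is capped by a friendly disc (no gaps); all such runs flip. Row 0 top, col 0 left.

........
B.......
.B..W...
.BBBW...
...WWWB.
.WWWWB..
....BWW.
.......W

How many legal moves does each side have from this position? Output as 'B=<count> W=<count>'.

-- B to move --
(1,3): no bracket -> illegal
(1,4): flips 4 -> legal
(1,5): flips 1 -> legal
(2,3): no bracket -> illegal
(2,5): no bracket -> illegal
(3,5): flips 2 -> legal
(3,6): no bracket -> illegal
(4,0): no bracket -> illegal
(4,1): no bracket -> illegal
(4,2): flips 4 -> legal
(5,0): flips 4 -> legal
(5,6): no bracket -> illegal
(5,7): no bracket -> illegal
(6,0): no bracket -> illegal
(6,1): no bracket -> illegal
(6,2): no bracket -> illegal
(6,3): flips 2 -> legal
(6,7): flips 2 -> legal
(7,4): no bracket -> illegal
(7,5): flips 1 -> legal
(7,6): flips 3 -> legal
B mobility = 9
-- W to move --
(0,0): no bracket -> illegal
(0,1): no bracket -> illegal
(1,1): no bracket -> illegal
(1,2): no bracket -> illegal
(2,0): no bracket -> illegal
(2,2): flips 1 -> legal
(2,3): flips 1 -> legal
(3,0): flips 3 -> legal
(3,5): no bracket -> illegal
(3,6): no bracket -> illegal
(3,7): no bracket -> illegal
(4,0): no bracket -> illegal
(4,1): no bracket -> illegal
(4,2): flips 1 -> legal
(4,7): flips 1 -> legal
(5,6): flips 1 -> legal
(5,7): no bracket -> illegal
(6,3): flips 1 -> legal
(7,3): no bracket -> illegal
(7,4): flips 1 -> legal
(7,5): flips 1 -> legal
W mobility = 9

Answer: B=9 W=9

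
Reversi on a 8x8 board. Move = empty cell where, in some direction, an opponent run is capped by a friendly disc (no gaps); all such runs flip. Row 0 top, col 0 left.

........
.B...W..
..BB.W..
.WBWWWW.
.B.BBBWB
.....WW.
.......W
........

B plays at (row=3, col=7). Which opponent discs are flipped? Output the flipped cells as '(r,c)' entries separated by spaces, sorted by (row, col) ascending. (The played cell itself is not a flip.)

Dir NW: first cell '.' (not opp) -> no flip
Dir N: first cell '.' (not opp) -> no flip
Dir NE: edge -> no flip
Dir W: opp run (3,6) (3,5) (3,4) (3,3) capped by B -> flip
Dir E: edge -> no flip
Dir SW: opp run (4,6) (5,5), next='.' -> no flip
Dir S: first cell 'B' (not opp) -> no flip
Dir SE: edge -> no flip

Answer: (3,3) (3,4) (3,5) (3,6)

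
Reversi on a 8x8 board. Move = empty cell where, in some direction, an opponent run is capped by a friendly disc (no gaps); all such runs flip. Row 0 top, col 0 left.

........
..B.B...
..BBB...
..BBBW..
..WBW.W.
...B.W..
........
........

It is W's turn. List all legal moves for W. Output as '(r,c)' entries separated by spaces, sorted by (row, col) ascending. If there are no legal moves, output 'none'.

(0,1): no bracket -> illegal
(0,2): flips 3 -> legal
(0,3): no bracket -> illegal
(0,4): flips 3 -> legal
(0,5): no bracket -> illegal
(1,1): flips 2 -> legal
(1,3): flips 1 -> legal
(1,5): flips 2 -> legal
(2,1): no bracket -> illegal
(2,5): no bracket -> illegal
(3,1): flips 3 -> legal
(4,1): no bracket -> illegal
(4,5): no bracket -> illegal
(5,2): no bracket -> illegal
(5,4): no bracket -> illegal
(6,2): flips 1 -> legal
(6,3): no bracket -> illegal
(6,4): flips 1 -> legal

Answer: (0,2) (0,4) (1,1) (1,3) (1,5) (3,1) (6,2) (6,4)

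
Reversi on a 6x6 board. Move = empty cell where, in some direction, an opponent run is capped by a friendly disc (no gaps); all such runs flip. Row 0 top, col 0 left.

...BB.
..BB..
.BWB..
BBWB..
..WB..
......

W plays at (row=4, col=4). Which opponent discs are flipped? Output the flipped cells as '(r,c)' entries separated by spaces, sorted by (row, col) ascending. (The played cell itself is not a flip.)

Dir NW: opp run (3,3) capped by W -> flip
Dir N: first cell '.' (not opp) -> no flip
Dir NE: first cell '.' (not opp) -> no flip
Dir W: opp run (4,3) capped by W -> flip
Dir E: first cell '.' (not opp) -> no flip
Dir SW: first cell '.' (not opp) -> no flip
Dir S: first cell '.' (not opp) -> no flip
Dir SE: first cell '.' (not opp) -> no flip

Answer: (3,3) (4,3)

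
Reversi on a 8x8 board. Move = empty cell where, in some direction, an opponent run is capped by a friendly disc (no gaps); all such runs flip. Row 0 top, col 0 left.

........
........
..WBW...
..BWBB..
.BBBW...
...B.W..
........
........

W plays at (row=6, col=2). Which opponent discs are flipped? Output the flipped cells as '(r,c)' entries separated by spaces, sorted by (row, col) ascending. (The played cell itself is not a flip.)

Answer: (5,3)

Derivation:
Dir NW: first cell '.' (not opp) -> no flip
Dir N: first cell '.' (not opp) -> no flip
Dir NE: opp run (5,3) capped by W -> flip
Dir W: first cell '.' (not opp) -> no flip
Dir E: first cell '.' (not opp) -> no flip
Dir SW: first cell '.' (not opp) -> no flip
Dir S: first cell '.' (not opp) -> no flip
Dir SE: first cell '.' (not opp) -> no flip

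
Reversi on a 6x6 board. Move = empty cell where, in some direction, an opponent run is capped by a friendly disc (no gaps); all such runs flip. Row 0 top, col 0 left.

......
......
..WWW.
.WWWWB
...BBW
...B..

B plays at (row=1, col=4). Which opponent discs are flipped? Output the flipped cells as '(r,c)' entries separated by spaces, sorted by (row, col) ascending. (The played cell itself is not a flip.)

Answer: (2,4) (3,4)

Derivation:
Dir NW: first cell '.' (not opp) -> no flip
Dir N: first cell '.' (not opp) -> no flip
Dir NE: first cell '.' (not opp) -> no flip
Dir W: first cell '.' (not opp) -> no flip
Dir E: first cell '.' (not opp) -> no flip
Dir SW: opp run (2,3) (3,2), next='.' -> no flip
Dir S: opp run (2,4) (3,4) capped by B -> flip
Dir SE: first cell '.' (not opp) -> no flip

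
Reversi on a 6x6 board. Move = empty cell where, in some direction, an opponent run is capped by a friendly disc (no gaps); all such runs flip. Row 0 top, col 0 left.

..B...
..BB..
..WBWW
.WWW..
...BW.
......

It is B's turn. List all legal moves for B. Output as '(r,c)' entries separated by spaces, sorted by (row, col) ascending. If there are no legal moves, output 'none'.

Answer: (2,1) (3,5) (4,0) (4,1) (4,2) (4,5)

Derivation:
(1,1): no bracket -> illegal
(1,4): no bracket -> illegal
(1,5): no bracket -> illegal
(2,0): no bracket -> illegal
(2,1): flips 2 -> legal
(3,0): no bracket -> illegal
(3,4): no bracket -> illegal
(3,5): flips 1 -> legal
(4,0): flips 2 -> legal
(4,1): flips 1 -> legal
(4,2): flips 2 -> legal
(4,5): flips 1 -> legal
(5,3): no bracket -> illegal
(5,4): no bracket -> illegal
(5,5): no bracket -> illegal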